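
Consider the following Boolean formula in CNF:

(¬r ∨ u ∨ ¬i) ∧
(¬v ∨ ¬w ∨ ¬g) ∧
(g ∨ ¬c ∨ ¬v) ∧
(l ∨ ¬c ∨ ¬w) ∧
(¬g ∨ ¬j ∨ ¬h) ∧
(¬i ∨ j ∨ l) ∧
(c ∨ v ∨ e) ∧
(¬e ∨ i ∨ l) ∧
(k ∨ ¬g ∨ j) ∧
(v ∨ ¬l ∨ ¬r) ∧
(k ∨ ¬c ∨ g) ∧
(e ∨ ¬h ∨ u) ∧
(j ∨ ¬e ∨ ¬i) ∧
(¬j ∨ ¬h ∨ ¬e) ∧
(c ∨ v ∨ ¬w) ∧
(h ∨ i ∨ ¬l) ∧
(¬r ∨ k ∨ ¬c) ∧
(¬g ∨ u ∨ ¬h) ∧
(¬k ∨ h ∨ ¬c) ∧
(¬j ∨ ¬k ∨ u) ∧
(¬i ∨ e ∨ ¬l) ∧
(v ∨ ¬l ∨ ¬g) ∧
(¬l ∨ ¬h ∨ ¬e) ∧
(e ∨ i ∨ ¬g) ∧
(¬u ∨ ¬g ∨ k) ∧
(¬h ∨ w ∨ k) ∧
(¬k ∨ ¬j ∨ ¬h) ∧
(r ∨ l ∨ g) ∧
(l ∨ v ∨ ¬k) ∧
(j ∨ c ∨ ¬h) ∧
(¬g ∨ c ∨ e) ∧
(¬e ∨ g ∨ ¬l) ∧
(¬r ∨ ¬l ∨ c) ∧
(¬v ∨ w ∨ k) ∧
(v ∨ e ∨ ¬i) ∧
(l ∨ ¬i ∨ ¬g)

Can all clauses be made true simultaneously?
Yes

Yes, the formula is satisfiable.

One satisfying assignment is: g=False, h=False, i=False, e=False, u=False, l=False, j=False, w=True, v=True, r=True, k=False, c=False

Verification: With this assignment, all 36 clauses evaluate to true.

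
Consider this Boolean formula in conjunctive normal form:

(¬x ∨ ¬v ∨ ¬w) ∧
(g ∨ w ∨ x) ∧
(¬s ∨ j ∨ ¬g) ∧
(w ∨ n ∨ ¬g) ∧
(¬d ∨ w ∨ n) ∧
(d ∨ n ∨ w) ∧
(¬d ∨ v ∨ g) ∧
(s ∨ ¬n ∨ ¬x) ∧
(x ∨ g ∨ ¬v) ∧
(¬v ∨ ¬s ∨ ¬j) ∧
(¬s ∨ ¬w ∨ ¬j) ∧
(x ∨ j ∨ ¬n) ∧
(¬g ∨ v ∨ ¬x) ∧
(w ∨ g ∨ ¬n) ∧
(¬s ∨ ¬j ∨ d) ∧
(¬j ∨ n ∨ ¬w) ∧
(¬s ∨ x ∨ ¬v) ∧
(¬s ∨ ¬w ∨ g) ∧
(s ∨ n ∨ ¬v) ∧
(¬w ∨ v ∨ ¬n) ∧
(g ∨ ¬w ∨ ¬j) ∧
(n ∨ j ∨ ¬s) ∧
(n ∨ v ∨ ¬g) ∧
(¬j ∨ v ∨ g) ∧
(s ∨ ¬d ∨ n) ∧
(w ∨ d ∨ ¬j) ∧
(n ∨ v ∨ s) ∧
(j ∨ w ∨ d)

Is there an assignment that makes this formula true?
Yes

Yes, the formula is satisfiable.

One satisfying assignment is: j=True, s=False, x=False, v=False, w=False, g=True, n=True, d=True

Verification: With this assignment, all 28 clauses evaluate to true.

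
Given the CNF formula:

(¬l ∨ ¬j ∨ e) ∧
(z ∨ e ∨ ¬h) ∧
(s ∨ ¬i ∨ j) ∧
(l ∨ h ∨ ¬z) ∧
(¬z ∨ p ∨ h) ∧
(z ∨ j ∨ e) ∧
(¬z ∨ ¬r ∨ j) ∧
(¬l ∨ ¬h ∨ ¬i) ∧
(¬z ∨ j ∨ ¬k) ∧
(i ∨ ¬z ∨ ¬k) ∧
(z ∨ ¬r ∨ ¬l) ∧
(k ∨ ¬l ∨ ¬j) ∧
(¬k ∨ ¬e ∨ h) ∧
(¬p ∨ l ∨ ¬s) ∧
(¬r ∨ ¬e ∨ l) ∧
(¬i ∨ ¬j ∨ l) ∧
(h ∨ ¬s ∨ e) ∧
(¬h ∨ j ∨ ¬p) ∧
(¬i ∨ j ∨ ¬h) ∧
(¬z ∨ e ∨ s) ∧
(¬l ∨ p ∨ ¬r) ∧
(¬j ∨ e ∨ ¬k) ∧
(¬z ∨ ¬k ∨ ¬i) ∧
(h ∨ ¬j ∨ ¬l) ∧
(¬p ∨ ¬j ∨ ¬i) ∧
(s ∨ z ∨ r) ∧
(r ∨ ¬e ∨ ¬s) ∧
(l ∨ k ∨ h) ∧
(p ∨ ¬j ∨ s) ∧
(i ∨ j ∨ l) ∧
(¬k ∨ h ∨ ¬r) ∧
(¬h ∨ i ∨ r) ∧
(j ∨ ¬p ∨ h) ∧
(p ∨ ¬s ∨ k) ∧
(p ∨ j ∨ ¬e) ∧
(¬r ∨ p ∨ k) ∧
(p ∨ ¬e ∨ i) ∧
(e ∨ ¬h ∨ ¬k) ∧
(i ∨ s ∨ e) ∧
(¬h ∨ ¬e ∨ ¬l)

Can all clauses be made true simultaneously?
No

No, the formula is not satisfiable.

No assignment of truth values to the variables can make all 40 clauses true simultaneously.

The formula is UNSAT (unsatisfiable).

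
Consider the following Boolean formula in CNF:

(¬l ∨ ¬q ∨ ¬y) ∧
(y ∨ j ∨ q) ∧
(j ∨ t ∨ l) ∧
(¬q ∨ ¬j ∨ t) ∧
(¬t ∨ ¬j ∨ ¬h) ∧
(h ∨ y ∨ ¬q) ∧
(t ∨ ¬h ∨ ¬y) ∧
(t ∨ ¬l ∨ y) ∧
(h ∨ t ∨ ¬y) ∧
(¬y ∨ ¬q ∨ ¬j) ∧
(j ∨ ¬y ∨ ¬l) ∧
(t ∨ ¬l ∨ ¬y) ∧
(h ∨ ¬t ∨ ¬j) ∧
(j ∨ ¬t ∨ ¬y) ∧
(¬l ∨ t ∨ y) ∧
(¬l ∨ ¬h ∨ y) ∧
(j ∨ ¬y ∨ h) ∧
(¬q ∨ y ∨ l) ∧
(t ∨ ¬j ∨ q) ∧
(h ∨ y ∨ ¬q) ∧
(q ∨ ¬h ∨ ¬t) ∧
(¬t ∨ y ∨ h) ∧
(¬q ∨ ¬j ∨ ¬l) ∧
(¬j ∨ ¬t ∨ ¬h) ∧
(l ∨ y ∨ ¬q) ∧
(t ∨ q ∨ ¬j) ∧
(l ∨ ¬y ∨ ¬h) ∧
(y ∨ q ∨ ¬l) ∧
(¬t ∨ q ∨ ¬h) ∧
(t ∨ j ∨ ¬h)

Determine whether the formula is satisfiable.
No

No, the formula is not satisfiable.

No assignment of truth values to the variables can make all 30 clauses true simultaneously.

The formula is UNSAT (unsatisfiable).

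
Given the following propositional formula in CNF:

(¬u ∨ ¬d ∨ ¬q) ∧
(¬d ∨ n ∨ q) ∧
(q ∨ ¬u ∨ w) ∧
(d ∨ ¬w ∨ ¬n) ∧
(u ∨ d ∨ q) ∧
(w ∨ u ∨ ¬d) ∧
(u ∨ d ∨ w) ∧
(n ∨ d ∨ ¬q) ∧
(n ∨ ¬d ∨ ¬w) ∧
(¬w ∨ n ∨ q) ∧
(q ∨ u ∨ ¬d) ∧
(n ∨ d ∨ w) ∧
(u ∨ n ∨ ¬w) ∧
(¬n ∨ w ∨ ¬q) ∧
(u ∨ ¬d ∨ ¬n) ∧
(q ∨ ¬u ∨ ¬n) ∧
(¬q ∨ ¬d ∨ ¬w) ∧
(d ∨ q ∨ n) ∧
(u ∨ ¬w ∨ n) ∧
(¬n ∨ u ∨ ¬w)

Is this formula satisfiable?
No

No, the formula is not satisfiable.

No assignment of truth values to the variables can make all 20 clauses true simultaneously.

The formula is UNSAT (unsatisfiable).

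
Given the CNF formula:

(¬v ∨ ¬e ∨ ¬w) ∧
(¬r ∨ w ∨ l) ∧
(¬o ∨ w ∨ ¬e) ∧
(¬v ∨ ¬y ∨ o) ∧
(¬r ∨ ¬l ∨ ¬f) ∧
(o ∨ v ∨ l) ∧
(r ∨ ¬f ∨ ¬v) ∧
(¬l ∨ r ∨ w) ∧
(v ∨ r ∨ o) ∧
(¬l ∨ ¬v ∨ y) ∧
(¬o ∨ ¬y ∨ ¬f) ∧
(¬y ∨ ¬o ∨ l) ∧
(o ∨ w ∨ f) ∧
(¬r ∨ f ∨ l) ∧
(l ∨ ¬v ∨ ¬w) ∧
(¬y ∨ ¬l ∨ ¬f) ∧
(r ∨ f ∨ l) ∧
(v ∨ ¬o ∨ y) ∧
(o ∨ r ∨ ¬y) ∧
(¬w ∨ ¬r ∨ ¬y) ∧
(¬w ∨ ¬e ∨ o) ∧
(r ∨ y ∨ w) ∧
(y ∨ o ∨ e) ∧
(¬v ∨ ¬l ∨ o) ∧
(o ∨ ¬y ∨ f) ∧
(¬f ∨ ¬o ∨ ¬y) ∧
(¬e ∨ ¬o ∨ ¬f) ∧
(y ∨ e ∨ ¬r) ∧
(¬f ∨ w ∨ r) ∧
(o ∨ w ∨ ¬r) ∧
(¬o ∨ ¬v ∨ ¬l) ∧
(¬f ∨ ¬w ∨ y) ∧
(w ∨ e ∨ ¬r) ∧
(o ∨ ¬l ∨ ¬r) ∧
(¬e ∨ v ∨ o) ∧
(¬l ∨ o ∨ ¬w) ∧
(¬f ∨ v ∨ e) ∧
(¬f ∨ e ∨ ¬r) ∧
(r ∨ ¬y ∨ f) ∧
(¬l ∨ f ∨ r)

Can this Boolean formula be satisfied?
No

No, the formula is not satisfiable.

No assignment of truth values to the variables can make all 40 clauses true simultaneously.

The formula is UNSAT (unsatisfiable).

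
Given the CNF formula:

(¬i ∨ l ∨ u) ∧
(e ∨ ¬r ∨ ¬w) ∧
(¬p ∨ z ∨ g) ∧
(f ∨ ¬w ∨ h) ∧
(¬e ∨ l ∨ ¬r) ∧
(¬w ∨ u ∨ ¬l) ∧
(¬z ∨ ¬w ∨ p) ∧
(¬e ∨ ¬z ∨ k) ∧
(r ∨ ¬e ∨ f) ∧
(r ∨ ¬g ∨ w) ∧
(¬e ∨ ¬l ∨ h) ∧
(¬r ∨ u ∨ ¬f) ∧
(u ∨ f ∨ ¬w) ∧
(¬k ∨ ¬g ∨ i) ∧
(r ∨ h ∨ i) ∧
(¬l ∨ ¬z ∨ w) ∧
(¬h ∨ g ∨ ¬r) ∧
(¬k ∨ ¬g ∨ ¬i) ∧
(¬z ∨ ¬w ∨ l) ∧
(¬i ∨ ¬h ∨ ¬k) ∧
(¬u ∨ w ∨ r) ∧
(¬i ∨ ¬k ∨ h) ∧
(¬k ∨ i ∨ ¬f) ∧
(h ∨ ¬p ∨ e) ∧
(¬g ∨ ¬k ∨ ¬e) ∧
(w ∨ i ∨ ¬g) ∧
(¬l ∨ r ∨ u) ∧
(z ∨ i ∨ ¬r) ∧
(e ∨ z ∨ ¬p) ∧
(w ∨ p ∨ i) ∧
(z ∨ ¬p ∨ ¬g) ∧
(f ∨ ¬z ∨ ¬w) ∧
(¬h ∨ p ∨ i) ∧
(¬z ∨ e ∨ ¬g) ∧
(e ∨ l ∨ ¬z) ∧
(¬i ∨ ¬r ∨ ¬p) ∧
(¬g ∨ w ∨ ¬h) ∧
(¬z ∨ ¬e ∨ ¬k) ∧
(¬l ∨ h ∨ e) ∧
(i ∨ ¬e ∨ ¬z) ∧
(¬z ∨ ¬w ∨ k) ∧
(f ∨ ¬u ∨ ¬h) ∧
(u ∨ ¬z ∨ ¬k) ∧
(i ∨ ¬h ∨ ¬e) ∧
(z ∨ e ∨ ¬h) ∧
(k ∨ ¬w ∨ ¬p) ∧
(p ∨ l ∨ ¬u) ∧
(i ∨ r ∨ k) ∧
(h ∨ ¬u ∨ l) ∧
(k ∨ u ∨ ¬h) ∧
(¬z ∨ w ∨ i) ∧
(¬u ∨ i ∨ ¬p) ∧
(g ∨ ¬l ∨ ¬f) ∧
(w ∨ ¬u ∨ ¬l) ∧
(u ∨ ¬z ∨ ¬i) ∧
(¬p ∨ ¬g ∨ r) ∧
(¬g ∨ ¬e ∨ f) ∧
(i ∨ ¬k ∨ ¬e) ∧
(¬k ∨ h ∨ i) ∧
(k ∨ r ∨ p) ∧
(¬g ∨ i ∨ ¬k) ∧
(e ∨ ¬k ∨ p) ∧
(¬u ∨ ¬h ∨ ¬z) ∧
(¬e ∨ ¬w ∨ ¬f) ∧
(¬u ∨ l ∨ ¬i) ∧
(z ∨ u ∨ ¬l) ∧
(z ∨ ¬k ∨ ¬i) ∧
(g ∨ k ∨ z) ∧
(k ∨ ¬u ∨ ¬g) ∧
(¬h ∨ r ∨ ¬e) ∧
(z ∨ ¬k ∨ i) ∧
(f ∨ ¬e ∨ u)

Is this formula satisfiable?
No

No, the formula is not satisfiable.

No assignment of truth values to the variables can make all 72 clauses true simultaneously.

The formula is UNSAT (unsatisfiable).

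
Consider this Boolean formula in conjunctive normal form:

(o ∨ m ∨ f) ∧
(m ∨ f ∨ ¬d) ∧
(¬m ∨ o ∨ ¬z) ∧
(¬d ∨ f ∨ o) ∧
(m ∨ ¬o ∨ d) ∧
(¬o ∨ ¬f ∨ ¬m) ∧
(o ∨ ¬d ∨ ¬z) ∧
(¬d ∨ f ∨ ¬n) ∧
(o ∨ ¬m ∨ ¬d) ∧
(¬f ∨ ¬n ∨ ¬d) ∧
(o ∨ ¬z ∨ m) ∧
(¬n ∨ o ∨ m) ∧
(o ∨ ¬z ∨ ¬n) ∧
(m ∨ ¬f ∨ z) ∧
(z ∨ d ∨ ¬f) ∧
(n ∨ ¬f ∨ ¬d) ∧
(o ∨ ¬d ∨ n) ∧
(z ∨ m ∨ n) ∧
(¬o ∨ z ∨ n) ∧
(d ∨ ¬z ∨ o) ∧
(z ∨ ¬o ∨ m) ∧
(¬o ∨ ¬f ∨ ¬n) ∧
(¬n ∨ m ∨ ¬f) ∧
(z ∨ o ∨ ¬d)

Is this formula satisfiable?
Yes

Yes, the formula is satisfiable.

One satisfying assignment is: d=False, f=False, m=True, z=False, n=False, o=False

Verification: With this assignment, all 24 clauses evaluate to true.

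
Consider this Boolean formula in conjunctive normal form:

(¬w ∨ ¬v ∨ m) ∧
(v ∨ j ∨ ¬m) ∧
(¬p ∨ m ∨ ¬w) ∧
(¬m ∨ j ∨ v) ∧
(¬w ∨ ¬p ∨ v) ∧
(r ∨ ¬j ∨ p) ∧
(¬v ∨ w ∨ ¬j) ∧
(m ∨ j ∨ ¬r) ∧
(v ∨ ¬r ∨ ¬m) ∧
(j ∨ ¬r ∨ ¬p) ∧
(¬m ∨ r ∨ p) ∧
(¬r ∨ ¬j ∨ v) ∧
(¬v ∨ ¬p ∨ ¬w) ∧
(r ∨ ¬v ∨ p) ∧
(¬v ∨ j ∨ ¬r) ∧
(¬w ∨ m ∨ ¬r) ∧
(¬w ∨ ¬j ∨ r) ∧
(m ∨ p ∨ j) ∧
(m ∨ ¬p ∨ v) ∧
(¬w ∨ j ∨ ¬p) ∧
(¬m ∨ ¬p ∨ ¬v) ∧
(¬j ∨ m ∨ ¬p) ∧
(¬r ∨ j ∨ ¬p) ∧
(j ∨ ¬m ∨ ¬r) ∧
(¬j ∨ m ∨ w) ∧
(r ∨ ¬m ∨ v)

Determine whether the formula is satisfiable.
Yes

Yes, the formula is satisfiable.

One satisfying assignment is: w=True, j=True, v=True, r=True, m=True, p=False

Verification: With this assignment, all 26 clauses evaluate to true.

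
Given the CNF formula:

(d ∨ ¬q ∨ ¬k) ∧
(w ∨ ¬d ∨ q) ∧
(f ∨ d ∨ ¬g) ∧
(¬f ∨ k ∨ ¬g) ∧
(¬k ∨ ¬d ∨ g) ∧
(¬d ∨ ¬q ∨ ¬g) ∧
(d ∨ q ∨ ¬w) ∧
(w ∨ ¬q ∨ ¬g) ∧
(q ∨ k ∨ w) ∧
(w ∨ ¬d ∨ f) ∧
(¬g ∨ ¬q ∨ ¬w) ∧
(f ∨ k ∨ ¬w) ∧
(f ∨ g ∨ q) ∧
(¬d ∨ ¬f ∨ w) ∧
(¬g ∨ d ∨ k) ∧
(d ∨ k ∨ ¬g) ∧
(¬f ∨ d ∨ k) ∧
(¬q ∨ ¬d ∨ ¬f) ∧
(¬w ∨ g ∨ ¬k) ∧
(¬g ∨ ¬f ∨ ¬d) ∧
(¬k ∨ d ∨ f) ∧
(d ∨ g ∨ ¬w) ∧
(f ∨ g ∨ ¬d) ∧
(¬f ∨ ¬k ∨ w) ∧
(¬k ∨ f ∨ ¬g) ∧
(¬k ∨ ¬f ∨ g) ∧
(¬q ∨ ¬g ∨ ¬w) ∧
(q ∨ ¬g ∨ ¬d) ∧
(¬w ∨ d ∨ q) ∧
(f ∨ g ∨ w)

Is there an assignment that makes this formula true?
Yes

Yes, the formula is satisfiable.

One satisfying assignment is: q=False, g=False, f=True, d=True, w=True, k=False

Verification: With this assignment, all 30 clauses evaluate to true.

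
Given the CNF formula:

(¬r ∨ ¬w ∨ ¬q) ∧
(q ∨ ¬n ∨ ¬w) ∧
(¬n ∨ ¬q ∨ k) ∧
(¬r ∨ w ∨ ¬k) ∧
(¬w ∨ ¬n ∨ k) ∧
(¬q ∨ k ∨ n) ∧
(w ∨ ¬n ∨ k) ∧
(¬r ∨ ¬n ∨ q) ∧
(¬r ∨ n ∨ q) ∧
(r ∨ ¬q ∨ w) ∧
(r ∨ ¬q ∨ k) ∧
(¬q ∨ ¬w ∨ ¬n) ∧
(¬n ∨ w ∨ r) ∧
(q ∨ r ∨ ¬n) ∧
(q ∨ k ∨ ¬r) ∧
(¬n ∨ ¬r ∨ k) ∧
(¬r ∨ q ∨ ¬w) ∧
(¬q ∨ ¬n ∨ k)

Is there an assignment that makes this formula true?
Yes

Yes, the formula is satisfiable.

One satisfying assignment is: w=False, n=False, k=False, q=False, r=False

Verification: With this assignment, all 18 clauses evaluate to true.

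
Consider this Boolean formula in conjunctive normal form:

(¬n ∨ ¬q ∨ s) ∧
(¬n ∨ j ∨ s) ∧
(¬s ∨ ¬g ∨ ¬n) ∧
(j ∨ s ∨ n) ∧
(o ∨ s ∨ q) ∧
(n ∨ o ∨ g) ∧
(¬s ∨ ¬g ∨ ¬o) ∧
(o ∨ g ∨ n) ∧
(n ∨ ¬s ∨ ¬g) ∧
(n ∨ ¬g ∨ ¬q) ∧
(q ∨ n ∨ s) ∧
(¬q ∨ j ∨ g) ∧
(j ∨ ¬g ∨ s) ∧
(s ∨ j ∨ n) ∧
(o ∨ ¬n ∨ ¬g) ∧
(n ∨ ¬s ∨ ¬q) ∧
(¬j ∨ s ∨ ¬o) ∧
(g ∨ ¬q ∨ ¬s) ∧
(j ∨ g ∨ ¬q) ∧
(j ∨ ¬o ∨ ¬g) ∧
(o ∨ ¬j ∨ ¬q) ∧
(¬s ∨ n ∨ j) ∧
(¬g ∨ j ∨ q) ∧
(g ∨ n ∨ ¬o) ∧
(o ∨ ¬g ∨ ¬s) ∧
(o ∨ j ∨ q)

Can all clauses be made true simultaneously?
Yes

Yes, the formula is satisfiable.

One satisfying assignment is: g=False, j=True, q=False, s=True, o=False, n=True

Verification: With this assignment, all 26 clauses evaluate to true.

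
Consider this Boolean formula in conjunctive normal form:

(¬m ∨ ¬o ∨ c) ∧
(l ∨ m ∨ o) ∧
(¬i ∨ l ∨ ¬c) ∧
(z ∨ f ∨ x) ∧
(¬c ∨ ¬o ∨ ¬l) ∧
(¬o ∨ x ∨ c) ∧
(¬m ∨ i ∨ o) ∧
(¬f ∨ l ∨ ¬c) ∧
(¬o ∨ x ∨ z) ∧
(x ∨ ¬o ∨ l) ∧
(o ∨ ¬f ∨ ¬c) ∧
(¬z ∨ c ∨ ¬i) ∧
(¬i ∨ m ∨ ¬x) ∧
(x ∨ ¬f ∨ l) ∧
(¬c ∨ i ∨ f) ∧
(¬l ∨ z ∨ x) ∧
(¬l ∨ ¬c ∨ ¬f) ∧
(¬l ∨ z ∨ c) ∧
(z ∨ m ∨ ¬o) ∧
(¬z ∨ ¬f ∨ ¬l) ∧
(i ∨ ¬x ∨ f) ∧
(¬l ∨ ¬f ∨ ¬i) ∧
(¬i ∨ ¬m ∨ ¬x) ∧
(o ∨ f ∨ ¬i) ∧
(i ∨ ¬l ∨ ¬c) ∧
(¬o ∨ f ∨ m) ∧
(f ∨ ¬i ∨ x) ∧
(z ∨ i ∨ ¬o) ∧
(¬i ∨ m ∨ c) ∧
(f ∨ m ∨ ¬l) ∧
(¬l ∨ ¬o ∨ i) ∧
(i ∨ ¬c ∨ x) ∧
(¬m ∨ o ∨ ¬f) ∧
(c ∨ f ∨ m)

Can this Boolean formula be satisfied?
Yes

Yes, the formula is satisfiable.

One satisfying assignment is: z=True, x=True, i=False, l=False, m=False, o=True, f=True, c=False

Verification: With this assignment, all 34 clauses evaluate to true.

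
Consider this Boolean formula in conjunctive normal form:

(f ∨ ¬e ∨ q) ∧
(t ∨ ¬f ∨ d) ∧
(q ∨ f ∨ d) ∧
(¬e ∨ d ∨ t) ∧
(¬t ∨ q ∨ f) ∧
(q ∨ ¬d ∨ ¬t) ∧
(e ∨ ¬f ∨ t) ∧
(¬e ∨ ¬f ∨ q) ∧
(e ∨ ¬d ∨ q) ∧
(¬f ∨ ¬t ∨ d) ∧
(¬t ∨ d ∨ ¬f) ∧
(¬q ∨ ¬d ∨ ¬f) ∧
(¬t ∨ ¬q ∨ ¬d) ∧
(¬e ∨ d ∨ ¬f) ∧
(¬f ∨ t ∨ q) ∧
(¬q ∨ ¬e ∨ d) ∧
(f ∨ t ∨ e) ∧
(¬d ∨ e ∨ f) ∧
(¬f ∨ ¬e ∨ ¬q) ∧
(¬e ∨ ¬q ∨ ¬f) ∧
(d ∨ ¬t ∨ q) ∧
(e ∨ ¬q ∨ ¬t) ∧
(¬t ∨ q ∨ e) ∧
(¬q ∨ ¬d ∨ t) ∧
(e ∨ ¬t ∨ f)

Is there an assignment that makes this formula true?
No

No, the formula is not satisfiable.

No assignment of truth values to the variables can make all 25 clauses true simultaneously.

The formula is UNSAT (unsatisfiable).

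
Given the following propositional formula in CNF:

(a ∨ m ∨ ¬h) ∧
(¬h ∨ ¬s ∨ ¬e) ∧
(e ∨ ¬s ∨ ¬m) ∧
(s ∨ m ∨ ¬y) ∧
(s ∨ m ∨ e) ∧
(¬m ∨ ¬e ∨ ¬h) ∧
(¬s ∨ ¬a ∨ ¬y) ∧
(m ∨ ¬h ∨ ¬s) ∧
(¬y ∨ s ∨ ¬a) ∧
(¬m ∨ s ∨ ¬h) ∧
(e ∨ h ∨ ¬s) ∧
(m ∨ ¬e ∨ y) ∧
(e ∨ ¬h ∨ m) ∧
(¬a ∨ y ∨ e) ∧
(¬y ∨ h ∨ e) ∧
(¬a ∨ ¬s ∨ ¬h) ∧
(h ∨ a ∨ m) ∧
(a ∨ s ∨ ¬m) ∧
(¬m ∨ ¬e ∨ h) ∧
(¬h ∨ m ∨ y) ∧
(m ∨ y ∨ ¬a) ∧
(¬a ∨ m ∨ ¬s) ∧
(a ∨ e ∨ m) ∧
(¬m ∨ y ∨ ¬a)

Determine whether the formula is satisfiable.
No

No, the formula is not satisfiable.

No assignment of truth values to the variables can make all 24 clauses true simultaneously.

The formula is UNSAT (unsatisfiable).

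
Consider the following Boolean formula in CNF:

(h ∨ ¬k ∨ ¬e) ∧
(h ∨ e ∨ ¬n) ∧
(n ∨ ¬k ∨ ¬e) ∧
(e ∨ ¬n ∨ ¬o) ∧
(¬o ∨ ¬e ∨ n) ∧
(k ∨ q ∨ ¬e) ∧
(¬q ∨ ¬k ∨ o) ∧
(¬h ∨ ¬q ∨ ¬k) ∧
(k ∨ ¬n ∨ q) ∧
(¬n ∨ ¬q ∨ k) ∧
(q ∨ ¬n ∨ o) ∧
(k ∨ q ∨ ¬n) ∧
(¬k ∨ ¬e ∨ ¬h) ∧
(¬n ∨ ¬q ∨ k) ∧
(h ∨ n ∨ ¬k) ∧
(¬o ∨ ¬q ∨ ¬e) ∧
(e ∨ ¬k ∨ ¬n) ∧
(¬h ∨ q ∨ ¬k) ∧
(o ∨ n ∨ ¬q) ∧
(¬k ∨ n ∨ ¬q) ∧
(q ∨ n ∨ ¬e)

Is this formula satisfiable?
Yes

Yes, the formula is satisfiable.

One satisfying assignment is: h=False, k=False, q=False, e=False, n=False, o=False

Verification: With this assignment, all 21 clauses evaluate to true.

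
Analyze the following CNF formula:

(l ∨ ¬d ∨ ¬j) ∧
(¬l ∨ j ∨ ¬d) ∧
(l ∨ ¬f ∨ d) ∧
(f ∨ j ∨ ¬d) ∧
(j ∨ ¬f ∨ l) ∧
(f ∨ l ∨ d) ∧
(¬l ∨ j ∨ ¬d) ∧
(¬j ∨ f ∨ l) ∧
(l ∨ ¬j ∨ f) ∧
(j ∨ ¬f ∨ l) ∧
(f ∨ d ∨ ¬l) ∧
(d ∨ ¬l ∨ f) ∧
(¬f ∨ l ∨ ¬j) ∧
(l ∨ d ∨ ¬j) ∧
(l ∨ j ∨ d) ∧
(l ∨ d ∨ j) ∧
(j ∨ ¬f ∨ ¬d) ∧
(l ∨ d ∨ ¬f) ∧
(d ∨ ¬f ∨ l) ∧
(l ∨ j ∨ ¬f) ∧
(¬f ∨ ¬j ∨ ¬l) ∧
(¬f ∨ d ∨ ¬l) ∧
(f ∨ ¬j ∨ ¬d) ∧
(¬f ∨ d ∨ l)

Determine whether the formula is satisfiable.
No

No, the formula is not satisfiable.

No assignment of truth values to the variables can make all 24 clauses true simultaneously.

The formula is UNSAT (unsatisfiable).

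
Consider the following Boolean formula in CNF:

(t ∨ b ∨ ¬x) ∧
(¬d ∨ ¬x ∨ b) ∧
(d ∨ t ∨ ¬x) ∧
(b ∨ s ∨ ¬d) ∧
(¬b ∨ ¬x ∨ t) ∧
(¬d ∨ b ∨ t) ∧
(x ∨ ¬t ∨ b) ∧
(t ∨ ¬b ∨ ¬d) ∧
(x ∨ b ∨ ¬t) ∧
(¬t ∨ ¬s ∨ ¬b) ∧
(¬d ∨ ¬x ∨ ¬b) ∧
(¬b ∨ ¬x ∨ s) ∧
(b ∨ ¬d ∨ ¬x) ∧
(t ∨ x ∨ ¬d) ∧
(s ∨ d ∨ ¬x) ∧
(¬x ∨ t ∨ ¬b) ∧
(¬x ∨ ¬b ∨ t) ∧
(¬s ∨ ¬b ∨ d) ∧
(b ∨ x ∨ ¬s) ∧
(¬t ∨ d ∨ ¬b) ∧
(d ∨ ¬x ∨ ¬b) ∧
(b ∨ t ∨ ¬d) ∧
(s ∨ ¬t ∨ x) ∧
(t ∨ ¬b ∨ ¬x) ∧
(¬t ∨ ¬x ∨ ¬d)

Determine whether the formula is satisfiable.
Yes

Yes, the formula is satisfiable.

One satisfying assignment is: t=False, b=False, s=False, d=False, x=False

Verification: With this assignment, all 25 clauses evaluate to true.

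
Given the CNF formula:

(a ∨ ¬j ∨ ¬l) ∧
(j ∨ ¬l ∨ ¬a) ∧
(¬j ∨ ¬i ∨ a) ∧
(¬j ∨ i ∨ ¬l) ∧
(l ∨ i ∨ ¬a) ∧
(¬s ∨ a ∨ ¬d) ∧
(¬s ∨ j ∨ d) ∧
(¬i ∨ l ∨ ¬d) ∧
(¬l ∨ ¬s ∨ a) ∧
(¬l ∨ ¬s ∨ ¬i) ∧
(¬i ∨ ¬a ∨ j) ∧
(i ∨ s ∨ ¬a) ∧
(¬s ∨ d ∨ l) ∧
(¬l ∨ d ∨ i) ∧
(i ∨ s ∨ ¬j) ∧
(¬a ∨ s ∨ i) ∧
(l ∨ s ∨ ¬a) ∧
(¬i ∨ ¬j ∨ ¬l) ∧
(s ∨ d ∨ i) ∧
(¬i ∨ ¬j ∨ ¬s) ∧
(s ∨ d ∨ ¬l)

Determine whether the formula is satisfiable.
Yes

Yes, the formula is satisfiable.

One satisfying assignment is: j=False, d=False, i=True, s=False, l=False, a=False

Verification: With this assignment, all 21 clauses evaluate to true.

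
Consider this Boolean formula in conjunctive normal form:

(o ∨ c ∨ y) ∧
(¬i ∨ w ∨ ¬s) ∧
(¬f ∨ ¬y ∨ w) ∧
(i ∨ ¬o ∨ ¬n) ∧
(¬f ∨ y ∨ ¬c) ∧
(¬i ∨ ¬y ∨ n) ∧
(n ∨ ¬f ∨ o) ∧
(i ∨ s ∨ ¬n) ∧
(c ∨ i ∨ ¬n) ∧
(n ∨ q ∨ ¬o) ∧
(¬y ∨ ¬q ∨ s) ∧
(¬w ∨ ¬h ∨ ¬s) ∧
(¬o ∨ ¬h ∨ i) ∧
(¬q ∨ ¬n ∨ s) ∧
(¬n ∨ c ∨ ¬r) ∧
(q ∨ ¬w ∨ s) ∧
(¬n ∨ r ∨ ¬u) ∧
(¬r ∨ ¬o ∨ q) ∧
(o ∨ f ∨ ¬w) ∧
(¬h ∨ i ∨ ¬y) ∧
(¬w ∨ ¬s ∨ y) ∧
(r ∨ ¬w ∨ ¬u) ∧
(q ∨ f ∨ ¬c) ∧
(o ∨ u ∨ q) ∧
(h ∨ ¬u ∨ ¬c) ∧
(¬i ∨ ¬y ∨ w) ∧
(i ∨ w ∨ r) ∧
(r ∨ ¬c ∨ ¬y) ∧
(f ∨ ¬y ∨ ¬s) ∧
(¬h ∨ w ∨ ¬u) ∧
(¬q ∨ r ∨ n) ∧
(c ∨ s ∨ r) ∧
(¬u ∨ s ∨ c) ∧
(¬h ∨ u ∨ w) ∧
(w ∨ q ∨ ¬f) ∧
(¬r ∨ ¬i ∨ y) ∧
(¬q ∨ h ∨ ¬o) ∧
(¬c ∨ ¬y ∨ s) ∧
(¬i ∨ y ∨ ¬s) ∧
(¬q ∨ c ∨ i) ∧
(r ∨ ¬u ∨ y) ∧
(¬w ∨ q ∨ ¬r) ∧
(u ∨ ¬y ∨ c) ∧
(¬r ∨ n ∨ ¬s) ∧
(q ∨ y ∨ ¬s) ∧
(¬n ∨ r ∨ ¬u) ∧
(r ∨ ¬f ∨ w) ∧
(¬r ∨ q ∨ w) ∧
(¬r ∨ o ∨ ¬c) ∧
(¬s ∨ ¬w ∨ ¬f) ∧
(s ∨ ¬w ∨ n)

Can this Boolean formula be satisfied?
No

No, the formula is not satisfiable.

No assignment of truth values to the variables can make all 51 clauses true simultaneously.

The formula is UNSAT (unsatisfiable).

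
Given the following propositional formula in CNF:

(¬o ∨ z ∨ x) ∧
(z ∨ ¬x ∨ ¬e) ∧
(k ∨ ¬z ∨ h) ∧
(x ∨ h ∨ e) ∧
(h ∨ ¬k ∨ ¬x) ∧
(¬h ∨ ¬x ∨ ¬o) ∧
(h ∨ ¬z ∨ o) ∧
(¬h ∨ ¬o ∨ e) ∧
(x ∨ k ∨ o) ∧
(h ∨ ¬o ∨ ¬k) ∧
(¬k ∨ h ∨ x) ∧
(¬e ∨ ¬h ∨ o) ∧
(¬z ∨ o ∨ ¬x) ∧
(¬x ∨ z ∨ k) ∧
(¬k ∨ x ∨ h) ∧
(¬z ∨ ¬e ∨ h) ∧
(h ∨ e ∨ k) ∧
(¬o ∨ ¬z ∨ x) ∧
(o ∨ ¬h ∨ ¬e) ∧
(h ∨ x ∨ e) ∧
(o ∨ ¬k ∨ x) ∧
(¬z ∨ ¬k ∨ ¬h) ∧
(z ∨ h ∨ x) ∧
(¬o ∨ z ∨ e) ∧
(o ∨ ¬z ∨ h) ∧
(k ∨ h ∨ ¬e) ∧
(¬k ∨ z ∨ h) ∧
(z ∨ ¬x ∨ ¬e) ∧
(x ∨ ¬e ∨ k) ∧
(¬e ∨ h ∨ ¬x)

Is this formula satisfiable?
Yes

Yes, the formula is satisfiable.

One satisfying assignment is: h=True, z=False, o=False, x=True, e=False, k=True

Verification: With this assignment, all 30 clauses evaluate to true.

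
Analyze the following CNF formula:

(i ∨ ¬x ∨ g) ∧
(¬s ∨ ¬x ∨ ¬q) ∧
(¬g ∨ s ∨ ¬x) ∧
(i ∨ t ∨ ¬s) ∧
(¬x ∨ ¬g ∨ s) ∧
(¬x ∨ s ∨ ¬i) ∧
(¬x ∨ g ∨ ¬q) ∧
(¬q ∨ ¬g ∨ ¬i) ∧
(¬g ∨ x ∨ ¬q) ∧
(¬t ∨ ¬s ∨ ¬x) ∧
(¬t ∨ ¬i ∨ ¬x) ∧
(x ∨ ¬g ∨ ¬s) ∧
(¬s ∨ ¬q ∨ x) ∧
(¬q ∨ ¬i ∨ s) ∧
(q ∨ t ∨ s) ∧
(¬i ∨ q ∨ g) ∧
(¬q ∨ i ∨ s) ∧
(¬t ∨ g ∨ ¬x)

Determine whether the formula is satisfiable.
Yes

Yes, the formula is satisfiable.

One satisfying assignment is: s=True, q=False, i=True, t=False, x=True, g=True

Verification: With this assignment, all 18 clauses evaluate to true.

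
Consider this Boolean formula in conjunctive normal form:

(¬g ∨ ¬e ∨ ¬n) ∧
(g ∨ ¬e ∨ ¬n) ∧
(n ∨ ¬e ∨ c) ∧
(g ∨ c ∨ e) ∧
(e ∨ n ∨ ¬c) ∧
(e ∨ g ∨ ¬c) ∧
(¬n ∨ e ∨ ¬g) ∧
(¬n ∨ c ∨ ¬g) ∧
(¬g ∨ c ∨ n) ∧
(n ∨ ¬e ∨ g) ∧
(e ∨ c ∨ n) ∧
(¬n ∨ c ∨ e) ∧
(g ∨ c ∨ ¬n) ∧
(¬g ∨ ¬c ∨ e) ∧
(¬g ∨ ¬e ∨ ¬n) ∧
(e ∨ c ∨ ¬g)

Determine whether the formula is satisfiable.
Yes

Yes, the formula is satisfiable.

One satisfying assignment is: n=False, g=True, e=True, c=True

Verification: With this assignment, all 16 clauses evaluate to true.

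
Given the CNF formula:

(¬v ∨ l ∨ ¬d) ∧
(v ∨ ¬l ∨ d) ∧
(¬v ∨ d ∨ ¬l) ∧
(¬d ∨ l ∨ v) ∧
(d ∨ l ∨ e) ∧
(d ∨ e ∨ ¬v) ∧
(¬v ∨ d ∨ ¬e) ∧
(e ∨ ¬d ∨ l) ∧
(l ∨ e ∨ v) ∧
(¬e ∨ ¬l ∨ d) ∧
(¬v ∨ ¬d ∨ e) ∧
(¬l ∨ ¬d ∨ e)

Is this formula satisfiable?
Yes

Yes, the formula is satisfiable.

One satisfying assignment is: l=True, e=True, v=False, d=True

Verification: With this assignment, all 12 clauses evaluate to true.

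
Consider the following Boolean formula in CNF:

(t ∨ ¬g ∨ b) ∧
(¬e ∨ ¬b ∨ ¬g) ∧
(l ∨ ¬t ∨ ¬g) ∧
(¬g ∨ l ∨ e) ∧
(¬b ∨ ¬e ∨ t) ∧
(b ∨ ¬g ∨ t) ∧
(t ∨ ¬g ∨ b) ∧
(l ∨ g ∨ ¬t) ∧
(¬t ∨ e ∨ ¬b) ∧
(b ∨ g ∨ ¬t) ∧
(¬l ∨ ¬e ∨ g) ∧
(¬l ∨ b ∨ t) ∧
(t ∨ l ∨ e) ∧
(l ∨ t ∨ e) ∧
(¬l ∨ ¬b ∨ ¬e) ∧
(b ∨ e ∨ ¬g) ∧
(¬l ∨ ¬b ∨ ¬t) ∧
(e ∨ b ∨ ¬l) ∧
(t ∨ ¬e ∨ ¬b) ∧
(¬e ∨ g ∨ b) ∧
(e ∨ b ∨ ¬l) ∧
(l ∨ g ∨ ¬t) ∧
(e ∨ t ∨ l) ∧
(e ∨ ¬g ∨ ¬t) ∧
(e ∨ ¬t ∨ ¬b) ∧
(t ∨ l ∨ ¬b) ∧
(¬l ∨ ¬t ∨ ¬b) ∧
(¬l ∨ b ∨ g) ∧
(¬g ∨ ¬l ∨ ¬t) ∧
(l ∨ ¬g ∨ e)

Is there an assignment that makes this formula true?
Yes

Yes, the formula is satisfiable.

One satisfying assignment is: e=False, l=True, g=False, t=False, b=True

Verification: With this assignment, all 30 clauses evaluate to true.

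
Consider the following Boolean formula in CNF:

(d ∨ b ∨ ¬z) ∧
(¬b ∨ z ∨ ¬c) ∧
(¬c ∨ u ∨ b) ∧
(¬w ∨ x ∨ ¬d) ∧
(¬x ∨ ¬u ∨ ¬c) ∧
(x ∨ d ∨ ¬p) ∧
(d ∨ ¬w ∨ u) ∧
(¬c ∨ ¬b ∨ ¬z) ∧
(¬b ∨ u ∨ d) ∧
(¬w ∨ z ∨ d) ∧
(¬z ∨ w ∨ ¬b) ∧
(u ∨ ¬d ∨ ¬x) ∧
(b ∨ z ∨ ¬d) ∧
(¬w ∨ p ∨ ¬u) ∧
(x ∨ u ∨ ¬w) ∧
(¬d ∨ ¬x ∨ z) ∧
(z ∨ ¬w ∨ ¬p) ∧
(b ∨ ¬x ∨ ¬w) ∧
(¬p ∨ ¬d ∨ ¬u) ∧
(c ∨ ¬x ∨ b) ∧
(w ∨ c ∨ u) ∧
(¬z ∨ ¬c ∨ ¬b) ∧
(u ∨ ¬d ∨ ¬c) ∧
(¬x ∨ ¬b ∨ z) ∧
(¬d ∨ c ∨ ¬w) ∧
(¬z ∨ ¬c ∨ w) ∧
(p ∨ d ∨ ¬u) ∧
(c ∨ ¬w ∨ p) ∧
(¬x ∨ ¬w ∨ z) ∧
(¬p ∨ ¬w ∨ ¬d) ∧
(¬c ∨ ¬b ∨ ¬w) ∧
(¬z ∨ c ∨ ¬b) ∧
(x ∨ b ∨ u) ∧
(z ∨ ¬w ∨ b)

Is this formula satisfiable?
Yes

Yes, the formula is satisfiable.

One satisfying assignment is: p=False, c=False, d=True, w=False, u=True, b=True, x=False, z=False

Verification: With this assignment, all 34 clauses evaluate to true.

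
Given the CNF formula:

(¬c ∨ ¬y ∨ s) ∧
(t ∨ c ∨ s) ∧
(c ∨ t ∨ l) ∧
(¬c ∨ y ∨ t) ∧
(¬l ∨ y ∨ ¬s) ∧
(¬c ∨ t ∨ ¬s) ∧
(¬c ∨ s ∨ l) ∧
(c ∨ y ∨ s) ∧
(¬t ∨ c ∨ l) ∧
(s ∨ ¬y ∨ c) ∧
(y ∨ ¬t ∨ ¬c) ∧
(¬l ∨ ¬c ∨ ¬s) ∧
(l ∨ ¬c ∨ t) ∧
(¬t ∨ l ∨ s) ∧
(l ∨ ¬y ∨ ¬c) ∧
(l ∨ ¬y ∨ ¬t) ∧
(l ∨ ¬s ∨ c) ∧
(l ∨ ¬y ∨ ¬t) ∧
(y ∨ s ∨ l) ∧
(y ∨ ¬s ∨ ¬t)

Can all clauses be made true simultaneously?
Yes

Yes, the formula is satisfiable.

One satisfying assignment is: l=True, c=False, y=True, s=True, t=False

Verification: With this assignment, all 20 clauses evaluate to true.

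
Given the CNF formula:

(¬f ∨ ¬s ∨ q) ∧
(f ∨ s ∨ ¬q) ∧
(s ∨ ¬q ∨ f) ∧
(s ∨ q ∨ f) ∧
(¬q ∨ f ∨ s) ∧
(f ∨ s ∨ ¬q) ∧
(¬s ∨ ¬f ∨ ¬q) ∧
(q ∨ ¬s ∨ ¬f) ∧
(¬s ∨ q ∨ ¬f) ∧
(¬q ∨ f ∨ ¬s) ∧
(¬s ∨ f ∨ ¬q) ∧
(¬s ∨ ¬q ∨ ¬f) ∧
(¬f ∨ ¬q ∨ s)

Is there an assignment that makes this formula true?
Yes

Yes, the formula is satisfiable.

One satisfying assignment is: q=False, f=False, s=True

Verification: With this assignment, all 13 clauses evaluate to true.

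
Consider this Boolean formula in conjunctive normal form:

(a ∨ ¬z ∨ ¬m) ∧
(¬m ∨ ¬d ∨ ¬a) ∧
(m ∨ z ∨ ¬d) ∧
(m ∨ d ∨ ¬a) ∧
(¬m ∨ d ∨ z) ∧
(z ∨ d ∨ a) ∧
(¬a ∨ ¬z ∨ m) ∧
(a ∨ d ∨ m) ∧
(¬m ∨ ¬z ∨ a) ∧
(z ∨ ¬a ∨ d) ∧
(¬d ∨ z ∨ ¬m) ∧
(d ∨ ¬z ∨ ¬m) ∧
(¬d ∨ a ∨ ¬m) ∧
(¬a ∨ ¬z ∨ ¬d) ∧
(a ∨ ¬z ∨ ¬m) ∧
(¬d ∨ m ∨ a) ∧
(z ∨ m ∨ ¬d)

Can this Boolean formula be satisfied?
No

No, the formula is not satisfiable.

No assignment of truth values to the variables can make all 17 clauses true simultaneously.

The formula is UNSAT (unsatisfiable).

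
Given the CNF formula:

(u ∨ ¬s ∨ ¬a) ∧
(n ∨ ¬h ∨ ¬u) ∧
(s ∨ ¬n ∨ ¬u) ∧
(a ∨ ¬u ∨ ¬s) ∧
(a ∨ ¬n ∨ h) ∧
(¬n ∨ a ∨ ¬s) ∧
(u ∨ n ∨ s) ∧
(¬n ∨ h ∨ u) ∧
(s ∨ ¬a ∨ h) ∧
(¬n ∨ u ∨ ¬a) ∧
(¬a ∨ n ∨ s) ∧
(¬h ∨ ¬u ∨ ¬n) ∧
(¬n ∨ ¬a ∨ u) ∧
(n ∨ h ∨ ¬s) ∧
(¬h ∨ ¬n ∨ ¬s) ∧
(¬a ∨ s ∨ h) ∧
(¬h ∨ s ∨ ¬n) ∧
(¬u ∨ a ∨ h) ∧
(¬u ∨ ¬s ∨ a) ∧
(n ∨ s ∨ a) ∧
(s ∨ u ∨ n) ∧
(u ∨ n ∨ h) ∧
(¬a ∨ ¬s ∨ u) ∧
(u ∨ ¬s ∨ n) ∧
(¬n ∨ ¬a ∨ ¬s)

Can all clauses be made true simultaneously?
No

No, the formula is not satisfiable.

No assignment of truth values to the variables can make all 25 clauses true simultaneously.

The formula is UNSAT (unsatisfiable).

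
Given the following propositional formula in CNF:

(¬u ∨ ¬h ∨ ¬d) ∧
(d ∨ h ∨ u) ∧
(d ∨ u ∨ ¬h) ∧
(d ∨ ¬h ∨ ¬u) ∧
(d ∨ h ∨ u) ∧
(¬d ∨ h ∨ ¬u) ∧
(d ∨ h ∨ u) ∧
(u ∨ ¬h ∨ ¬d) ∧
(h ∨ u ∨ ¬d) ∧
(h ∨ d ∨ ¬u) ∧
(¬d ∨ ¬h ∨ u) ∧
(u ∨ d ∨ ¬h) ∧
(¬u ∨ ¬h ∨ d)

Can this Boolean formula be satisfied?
No

No, the formula is not satisfiable.

No assignment of truth values to the variables can make all 13 clauses true simultaneously.

The formula is UNSAT (unsatisfiable).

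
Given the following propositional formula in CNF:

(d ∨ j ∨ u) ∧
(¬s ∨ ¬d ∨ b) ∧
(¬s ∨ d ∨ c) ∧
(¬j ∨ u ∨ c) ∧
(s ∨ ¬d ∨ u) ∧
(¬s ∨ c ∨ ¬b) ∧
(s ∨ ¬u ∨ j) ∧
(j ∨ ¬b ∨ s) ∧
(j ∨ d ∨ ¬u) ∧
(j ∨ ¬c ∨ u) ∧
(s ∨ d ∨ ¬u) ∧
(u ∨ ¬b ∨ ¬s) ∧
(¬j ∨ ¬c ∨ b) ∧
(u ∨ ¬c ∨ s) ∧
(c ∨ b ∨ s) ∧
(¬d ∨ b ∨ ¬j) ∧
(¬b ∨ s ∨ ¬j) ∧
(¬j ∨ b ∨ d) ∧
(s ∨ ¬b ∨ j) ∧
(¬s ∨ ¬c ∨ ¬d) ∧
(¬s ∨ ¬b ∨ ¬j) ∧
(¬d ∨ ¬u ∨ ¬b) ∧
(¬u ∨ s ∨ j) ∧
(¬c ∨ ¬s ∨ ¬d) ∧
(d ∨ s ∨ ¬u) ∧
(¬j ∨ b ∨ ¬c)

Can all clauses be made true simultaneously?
No

No, the formula is not satisfiable.

No assignment of truth values to the variables can make all 26 clauses true simultaneously.

The formula is UNSAT (unsatisfiable).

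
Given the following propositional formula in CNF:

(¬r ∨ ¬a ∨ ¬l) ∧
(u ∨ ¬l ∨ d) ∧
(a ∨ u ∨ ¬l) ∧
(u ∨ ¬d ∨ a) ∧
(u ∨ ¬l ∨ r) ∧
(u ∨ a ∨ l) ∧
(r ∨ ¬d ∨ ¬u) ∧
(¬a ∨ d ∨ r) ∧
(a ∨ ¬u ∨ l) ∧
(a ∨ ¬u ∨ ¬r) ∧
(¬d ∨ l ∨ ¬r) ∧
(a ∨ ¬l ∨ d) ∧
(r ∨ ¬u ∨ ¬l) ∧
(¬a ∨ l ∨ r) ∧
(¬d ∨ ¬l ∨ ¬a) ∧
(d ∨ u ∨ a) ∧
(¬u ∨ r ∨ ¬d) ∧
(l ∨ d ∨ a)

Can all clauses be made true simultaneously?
Yes

Yes, the formula is satisfiable.

One satisfying assignment is: r=True, l=False, a=True, u=False, d=False

Verification: With this assignment, all 18 clauses evaluate to true.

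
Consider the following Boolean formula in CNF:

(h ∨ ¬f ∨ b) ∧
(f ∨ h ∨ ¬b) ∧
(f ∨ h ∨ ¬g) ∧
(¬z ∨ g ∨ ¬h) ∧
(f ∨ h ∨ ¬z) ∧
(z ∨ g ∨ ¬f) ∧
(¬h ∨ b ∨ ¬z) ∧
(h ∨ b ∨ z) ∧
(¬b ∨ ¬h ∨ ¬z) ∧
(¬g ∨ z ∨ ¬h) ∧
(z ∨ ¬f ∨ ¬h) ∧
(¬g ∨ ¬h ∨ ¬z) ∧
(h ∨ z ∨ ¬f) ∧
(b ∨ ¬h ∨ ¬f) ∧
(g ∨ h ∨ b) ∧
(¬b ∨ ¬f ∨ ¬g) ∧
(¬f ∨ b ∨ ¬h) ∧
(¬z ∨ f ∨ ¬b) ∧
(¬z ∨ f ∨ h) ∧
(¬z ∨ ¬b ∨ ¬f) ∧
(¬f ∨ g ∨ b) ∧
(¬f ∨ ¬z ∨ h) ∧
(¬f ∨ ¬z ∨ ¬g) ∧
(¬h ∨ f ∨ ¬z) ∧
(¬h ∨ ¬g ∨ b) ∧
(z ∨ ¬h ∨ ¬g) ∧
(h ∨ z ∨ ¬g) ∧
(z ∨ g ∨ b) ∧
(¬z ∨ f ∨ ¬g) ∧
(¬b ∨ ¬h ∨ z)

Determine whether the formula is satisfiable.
No

No, the formula is not satisfiable.

No assignment of truth values to the variables can make all 30 clauses true simultaneously.

The formula is UNSAT (unsatisfiable).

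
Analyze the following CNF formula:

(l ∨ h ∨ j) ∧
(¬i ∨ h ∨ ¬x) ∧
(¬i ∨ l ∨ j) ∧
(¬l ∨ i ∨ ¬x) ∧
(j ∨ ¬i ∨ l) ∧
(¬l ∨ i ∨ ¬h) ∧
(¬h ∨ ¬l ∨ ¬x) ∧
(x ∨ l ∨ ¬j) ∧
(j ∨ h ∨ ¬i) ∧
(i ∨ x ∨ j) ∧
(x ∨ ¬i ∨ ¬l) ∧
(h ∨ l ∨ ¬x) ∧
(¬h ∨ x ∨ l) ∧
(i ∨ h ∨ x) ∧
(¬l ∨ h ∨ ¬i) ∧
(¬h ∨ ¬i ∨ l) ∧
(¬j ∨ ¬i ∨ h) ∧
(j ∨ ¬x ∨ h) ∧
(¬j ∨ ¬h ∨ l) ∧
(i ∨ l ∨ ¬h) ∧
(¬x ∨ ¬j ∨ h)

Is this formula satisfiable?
No

No, the formula is not satisfiable.

No assignment of truth values to the variables can make all 21 clauses true simultaneously.

The formula is UNSAT (unsatisfiable).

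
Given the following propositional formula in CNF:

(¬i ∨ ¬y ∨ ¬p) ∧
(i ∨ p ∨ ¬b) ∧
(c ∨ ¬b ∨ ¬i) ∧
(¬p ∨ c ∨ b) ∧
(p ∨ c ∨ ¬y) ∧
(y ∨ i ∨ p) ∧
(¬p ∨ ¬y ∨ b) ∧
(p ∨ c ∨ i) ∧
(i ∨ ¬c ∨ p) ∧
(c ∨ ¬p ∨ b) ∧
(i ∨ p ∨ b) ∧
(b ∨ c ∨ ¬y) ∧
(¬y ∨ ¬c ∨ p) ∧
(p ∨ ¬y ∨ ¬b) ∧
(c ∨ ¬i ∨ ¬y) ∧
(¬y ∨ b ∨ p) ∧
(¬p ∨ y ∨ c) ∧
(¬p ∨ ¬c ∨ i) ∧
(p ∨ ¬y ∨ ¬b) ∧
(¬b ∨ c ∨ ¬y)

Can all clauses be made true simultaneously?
Yes

Yes, the formula is satisfiable.

One satisfying assignment is: p=False, c=False, b=False, i=True, y=False

Verification: With this assignment, all 20 clauses evaluate to true.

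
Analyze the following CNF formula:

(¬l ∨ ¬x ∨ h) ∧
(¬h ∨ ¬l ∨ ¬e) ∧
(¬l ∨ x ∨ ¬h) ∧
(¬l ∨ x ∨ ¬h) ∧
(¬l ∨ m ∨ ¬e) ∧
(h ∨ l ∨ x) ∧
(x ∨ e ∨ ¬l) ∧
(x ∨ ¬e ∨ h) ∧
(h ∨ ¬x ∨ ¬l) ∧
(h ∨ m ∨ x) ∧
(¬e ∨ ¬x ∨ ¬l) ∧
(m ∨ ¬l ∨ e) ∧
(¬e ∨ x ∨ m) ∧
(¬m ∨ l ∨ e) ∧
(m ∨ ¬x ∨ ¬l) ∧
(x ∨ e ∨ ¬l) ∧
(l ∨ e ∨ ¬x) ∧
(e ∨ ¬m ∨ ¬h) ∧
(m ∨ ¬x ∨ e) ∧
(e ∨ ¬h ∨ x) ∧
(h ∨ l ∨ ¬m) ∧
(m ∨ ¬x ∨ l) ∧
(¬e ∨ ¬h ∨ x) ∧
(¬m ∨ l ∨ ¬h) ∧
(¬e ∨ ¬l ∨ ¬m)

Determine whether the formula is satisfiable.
No

No, the formula is not satisfiable.

No assignment of truth values to the variables can make all 25 clauses true simultaneously.

The formula is UNSAT (unsatisfiable).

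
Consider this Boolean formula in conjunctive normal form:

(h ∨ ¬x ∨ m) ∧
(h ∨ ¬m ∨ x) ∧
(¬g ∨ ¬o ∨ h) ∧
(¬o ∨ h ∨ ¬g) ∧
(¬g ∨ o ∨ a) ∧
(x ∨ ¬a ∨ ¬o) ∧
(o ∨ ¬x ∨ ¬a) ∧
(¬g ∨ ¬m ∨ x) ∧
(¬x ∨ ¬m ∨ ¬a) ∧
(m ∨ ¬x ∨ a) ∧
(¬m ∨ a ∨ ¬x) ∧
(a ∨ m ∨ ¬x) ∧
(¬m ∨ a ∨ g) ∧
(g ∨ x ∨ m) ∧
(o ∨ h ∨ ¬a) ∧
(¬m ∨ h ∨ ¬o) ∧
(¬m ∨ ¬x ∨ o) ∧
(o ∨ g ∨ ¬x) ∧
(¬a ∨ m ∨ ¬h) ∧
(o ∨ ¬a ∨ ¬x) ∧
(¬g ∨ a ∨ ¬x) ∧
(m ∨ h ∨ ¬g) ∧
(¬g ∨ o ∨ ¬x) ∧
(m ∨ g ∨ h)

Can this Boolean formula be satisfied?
Yes

Yes, the formula is satisfiable.

One satisfying assignment is: g=False, x=False, o=False, h=True, m=True, a=True

Verification: With this assignment, all 24 clauses evaluate to true.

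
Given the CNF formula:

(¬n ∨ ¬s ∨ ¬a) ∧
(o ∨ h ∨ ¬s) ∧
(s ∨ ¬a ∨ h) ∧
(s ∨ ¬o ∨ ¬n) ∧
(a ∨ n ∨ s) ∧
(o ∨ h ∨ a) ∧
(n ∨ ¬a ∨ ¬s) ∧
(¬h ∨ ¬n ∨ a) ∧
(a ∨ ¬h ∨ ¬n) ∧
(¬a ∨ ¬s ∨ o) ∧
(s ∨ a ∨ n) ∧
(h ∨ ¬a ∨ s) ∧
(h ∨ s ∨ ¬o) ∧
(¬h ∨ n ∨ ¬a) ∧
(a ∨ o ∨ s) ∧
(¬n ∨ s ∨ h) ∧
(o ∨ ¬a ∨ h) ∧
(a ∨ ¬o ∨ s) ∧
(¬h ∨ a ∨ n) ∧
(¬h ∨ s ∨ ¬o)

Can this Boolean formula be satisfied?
Yes

Yes, the formula is satisfiable.

One satisfying assignment is: n=False, o=True, a=False, s=True, h=False

Verification: With this assignment, all 20 clauses evaluate to true.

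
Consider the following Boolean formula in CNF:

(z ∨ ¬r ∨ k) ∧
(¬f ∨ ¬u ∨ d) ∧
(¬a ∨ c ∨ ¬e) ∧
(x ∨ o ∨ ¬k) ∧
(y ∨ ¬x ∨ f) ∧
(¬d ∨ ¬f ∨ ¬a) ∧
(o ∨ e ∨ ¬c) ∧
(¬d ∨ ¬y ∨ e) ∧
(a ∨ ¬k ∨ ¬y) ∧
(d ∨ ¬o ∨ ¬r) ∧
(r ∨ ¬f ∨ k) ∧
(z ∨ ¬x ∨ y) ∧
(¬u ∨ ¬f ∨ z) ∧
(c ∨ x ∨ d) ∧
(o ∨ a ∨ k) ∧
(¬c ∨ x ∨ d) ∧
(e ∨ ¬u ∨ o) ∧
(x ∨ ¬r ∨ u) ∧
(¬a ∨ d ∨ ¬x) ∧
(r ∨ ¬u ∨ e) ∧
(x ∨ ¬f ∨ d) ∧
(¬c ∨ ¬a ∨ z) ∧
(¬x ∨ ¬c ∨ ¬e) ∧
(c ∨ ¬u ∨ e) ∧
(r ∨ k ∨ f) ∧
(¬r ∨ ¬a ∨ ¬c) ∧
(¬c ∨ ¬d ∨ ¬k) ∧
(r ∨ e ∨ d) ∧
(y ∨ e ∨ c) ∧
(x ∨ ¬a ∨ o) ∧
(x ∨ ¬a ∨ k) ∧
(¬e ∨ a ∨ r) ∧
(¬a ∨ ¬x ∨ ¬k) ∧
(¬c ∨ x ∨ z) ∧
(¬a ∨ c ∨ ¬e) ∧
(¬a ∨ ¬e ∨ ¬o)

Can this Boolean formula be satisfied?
Yes

Yes, the formula is satisfiable.

One satisfying assignment is: f=True, r=True, u=True, o=False, k=True, c=False, x=True, e=True, a=False, y=False, z=True, d=True

Verification: With this assignment, all 36 clauses evaluate to true.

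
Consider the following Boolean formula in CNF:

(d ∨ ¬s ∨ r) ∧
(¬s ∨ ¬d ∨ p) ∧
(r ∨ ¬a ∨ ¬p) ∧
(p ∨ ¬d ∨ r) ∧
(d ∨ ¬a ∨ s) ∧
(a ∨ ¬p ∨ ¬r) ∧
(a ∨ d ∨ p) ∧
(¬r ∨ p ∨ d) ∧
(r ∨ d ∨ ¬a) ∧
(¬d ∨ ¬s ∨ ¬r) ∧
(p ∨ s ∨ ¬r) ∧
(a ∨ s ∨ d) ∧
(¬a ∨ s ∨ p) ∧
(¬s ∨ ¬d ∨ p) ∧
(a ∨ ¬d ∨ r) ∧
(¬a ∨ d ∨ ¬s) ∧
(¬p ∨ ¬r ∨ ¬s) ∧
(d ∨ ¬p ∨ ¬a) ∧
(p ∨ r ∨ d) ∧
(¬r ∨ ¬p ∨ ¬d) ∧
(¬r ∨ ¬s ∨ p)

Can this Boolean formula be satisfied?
No

No, the formula is not satisfiable.

No assignment of truth values to the variables can make all 21 clauses true simultaneously.

The formula is UNSAT (unsatisfiable).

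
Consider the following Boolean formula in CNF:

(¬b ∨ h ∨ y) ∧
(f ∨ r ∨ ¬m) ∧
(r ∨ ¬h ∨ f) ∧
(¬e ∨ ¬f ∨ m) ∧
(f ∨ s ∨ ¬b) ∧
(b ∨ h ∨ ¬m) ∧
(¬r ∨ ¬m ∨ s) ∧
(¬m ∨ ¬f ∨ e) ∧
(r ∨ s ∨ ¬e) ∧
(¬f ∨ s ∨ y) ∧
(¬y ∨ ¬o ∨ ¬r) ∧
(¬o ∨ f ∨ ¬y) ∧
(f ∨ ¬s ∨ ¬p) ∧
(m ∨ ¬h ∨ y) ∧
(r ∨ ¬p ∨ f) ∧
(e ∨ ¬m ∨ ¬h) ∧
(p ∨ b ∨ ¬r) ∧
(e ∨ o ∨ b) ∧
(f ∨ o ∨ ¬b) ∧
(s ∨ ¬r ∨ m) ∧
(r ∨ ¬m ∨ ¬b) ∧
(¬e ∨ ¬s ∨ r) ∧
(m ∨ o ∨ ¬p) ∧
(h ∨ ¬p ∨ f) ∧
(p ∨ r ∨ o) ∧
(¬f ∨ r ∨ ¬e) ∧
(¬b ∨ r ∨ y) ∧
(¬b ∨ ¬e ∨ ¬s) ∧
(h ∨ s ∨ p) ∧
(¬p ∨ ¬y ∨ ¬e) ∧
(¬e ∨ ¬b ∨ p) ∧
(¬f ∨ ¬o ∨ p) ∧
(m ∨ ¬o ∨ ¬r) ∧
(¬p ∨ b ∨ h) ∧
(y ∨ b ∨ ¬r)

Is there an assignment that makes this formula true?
Yes

Yes, the formula is satisfiable.

One satisfying assignment is: h=True, f=True, p=True, e=False, o=True, y=True, s=False, m=False, b=True, r=False

Verification: With this assignment, all 35 clauses evaluate to true.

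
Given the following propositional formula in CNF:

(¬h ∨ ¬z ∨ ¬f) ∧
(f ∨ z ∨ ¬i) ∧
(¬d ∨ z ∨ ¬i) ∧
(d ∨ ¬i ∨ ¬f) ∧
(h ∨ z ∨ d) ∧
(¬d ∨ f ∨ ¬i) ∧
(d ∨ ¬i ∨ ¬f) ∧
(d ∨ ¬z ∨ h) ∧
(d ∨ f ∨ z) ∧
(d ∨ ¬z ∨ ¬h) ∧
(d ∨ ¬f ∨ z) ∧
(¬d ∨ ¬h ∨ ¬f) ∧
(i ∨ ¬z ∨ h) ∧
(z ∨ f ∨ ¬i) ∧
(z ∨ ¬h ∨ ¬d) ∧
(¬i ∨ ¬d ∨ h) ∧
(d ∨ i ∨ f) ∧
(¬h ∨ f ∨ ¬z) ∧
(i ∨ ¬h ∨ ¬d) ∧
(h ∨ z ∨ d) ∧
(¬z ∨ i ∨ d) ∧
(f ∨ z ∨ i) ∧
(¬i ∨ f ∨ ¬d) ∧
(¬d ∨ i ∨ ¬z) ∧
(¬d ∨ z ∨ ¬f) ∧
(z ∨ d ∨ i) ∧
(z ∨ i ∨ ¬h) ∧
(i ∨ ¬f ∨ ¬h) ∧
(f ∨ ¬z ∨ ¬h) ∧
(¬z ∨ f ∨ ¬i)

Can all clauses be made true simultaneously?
No

No, the formula is not satisfiable.

No assignment of truth values to the variables can make all 30 clauses true simultaneously.

The formula is UNSAT (unsatisfiable).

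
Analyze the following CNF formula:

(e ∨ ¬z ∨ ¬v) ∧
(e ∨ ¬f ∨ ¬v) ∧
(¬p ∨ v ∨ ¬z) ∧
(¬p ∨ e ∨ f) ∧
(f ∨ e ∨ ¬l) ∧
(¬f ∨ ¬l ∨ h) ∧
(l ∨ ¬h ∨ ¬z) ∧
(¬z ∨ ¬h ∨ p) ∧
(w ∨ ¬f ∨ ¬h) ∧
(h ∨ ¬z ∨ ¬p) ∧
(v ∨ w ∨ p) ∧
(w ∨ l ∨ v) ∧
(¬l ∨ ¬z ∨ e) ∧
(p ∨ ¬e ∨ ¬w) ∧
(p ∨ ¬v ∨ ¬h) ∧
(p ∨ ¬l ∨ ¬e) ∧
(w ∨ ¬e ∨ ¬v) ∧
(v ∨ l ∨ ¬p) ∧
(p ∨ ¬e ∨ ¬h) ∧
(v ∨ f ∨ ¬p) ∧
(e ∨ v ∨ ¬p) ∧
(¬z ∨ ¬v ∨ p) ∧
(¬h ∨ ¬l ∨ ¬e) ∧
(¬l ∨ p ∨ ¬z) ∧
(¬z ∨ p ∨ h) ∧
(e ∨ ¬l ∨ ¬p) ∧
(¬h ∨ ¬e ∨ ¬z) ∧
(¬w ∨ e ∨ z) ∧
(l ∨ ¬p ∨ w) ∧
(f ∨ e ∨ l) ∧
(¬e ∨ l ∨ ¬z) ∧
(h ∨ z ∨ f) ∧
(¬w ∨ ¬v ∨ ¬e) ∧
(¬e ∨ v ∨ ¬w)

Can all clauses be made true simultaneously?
No

No, the formula is not satisfiable.

No assignment of truth values to the variables can make all 34 clauses true simultaneously.

The formula is UNSAT (unsatisfiable).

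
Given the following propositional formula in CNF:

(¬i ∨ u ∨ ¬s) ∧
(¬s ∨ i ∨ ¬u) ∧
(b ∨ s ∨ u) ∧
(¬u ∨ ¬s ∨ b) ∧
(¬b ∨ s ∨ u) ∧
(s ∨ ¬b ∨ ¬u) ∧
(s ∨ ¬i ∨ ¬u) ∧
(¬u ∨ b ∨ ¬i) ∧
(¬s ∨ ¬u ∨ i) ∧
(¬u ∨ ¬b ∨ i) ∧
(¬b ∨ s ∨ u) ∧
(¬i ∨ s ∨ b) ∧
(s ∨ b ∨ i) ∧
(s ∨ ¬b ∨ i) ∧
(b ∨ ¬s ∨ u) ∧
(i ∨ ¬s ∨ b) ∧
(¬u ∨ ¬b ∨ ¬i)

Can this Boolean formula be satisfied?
Yes

Yes, the formula is satisfiable.

One satisfying assignment is: i=False, b=True, u=False, s=True

Verification: With this assignment, all 17 clauses evaluate to true.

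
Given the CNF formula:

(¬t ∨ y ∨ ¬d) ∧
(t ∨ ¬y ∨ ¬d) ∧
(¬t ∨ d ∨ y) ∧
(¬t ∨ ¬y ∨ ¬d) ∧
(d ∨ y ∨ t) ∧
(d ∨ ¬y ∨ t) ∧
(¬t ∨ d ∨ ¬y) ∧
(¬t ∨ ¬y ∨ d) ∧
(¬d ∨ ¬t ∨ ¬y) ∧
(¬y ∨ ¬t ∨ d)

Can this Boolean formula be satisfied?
Yes

Yes, the formula is satisfiable.

One satisfying assignment is: d=True, t=False, y=False

Verification: With this assignment, all 10 clauses evaluate to true.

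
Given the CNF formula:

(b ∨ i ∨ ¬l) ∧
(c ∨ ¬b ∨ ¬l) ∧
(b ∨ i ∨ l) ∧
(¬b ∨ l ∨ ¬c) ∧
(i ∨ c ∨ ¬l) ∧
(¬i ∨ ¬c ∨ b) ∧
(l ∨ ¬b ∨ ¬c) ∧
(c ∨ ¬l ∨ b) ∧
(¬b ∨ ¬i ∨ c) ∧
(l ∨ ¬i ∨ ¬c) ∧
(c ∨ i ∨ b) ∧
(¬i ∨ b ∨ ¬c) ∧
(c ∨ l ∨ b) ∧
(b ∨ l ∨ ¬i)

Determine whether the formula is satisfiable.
Yes

Yes, the formula is satisfiable.

One satisfying assignment is: l=False, c=False, b=True, i=False

Verification: With this assignment, all 14 clauses evaluate to true.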